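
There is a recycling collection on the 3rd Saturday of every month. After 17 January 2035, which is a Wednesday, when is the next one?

January 2035 starts on a Monday; its first Saturday is the 6th, so the 3rd Saturday is the 20th — 20 January 2035.
20 January 2035 is after 17 January 2035, so that is the next one.

20 January 2035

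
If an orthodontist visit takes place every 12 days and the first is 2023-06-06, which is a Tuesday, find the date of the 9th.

2023-09-10

The 9th occurrence is 8 intervals after the first: 8 × 12 = 96 days after 2023-06-06.
June has 30 days — 24 days to the end of June leaves 72.
July has 31 days (41 left).
August has 31 days (10 left).
10 days into September → 2023-09-10.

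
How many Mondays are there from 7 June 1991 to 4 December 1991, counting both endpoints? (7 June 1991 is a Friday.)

7 June 1991 is a Friday; the first Monday on or after it is 10 June 1991 (3 days later).
From 10 June 1991 to 4 December 1991: 20 + 31 + 31 + 30 + 31 + 30 + 4 = 177 days (rest of June, July, August, September, October, November, December).
177 ÷ 7 = 25 full weeks with remainder 2, so 25 more Mondays after the first → 26.

26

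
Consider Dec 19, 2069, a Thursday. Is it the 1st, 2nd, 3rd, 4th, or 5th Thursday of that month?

Day 19 falls in week ⌈19/7⌉ of the month.
Days 1–7 hold the 1st Thursday, 8–14 the 2nd, 15–21 the 3rd, 22–28 the 4th, 29–31 the 5th.
19 is in the range for the 3rd.

3rd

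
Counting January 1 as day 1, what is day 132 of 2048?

Jan has 31 days (132 − 31 = 101 remain).
Feb has 29 days (101 − 29 = 72 remain).
Mar has 31 days (72 − 31 = 41 remain).
Apr has 30 days (41 − 30 = 11 remain).
11 into May → May 11.

May 11, 2048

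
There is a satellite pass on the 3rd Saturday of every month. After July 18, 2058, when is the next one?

July 2058 starts on a Monday; its first Saturday is the 6th, so the 3rd Saturday is the 20th — July 20, 2058.
July 20, 2058 is after July 18, 2058, so that is the next one.

July 20, 2058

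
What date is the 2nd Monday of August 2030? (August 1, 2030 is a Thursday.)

August 2030 begins on a Thursday, so the first Monday is August 5 (4 days later).
The 2nd Monday is 1 weeks later: 5 + 7 = 12.

2030-08-12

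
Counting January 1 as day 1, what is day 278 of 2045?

January has 31 days (278 − 31 = 247 remain).
February has 28 days (247 − 28 = 219 remain).
March has 31 days (219 − 31 = 188 remain).
April has 30 days (188 − 30 = 158 remain).
May has 31 days (158 − 31 = 127 remain).
June has 30 days (127 − 30 = 97 remain).
July has 31 days (97 − 31 = 66 remain).
August has 31 days (66 − 31 = 35 remain).
September has 30 days (35 − 30 = 5 remain).
5 into October → October 5.

2045-10-05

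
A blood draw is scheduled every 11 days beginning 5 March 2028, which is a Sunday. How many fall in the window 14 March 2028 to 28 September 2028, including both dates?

18

Occurrences land 11·i days after 5 March 2028 for i = 0, 1, 2, …
14 March 2028 is 9 days after the start; 9 ÷ 11 = 0 remainder 9; since the remainder is 9, round up to i = 1. First occurrence in the window: #2 on 16 March 2028 (1×11 = 11 days in).
28 September 2028 is 207 days after the start; 207 ÷ 11 = 18 remainder 9. Last occurrence in the window: #19 on 19 September 2028.
Occurrences #2 through #19: 18 in total.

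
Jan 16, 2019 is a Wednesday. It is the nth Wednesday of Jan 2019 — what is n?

Day 16 falls in week ⌈16/7⌉ of the month.
Days 1–7 hold the 1st Wednesday, 8–14 the 2nd, 15–21 the 3rd, 22–28 the 4th, 29–31 the 5th.
16 is in the range for the 3rd.

3rd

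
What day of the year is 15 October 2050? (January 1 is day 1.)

288

Days in months before October: 31 + 28 + 31 + 30 + 31 + 30 + 31 + 31 + 30 = 273.
Plus 15 days into October → day 288.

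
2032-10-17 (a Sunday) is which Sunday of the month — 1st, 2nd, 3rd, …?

3rd

Day 17 falls in week ⌈17/7⌉ of the month.
Days 1–7 hold the 1st Sunday, 8–14 the 2nd, 15–21 the 3rd, 22–28 the 4th, 29–31 the 5th.
17 is in the range for the 3rd.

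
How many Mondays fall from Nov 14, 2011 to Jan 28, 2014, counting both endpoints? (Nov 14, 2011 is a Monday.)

116

Nov 14, 2011 is a Monday; the first Monday on or after it is Nov 14, 2011.
From Nov 14, 2011 to Jan 28, 2014: 47 + 366 + 365 + 28 = 806 days (rest of 2011, 2012, 2013, to Jan 28, 2014 in 2014).
806 ÷ 7 = 115 full weeks with remainder 1, so 115 more Mondays after the first → 116.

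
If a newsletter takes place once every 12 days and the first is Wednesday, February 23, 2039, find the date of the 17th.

September 3, 2039

The 17th occurrence is 16 intervals after the first: 16 × 12 = 192 days after February 23, 2039.
February has 28 days — 5 days to the end of February leaves 187.
March has 31 days (156 left).
April has 30 days (126 left).
May has 31 days (95 left).
June has 30 days (65 left).
July has 31 days (34 left).
August has 31 days (3 left).
3 days into September → September 3, 2039.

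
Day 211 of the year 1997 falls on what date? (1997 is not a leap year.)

Jan has 31 days (211 − 31 = 180 remain).
Feb has 28 days (180 − 28 = 152 remain).
Mar has 31 days (152 − 31 = 121 remain).
Apr has 30 days (121 − 30 = 91 remain).
May has 31 days (91 − 31 = 60 remain).
Jun has 30 days (60 − 30 = 30 remain).
30 into Jul → Jul 30.

Jul 30, 1997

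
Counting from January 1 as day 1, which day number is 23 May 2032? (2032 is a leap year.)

Days in months before May: 31 + 29 + 31 + 30 = 121.
Plus 23 days into May → day 144.

144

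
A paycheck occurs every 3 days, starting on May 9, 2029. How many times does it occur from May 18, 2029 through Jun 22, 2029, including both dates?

Occurrences land 3·i days after May 9, 2029 for i = 0, 1, 2, …
May 18, 2029 is 9 days after the start; 9 ÷ 3 = 3 remainder 0. First occurrence in the window: #4 on May 18, 2029 (3×3 = 9 days in).
Jun 22, 2029 is 44 days after the start; 44 ÷ 3 = 14 remainder 2. Last occurrence in the window: #15 on Jun 20, 2029.
Occurrences #4 through #15: 12 in total.

12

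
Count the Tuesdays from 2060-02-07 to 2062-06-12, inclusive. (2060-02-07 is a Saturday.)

122

2060-02-07 is a Saturday; the first Tuesday on or after it is 2060-02-10 (3 days later).
From 2060-02-10 to 2062-06-12: 325 + 365 + 163 = 853 days (rest of 2060, 2061, to 2062-06-12 in 2062).
853 ÷ 7 = 121 full weeks with remainder 6, so 121 more Tuesdays after the first → 122.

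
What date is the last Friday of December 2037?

December 2037 begins on a Tuesday, so the first Friday is December 4 (3 days later).
December 2037 has 31 days. Adding weeks: 4, 11, 18, 25 — the last one ≤ 31 is the 25th.

December 25, 2037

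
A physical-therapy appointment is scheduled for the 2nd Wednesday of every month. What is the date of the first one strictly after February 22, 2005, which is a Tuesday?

February 2005 starts on a Tuesday; its first Wednesday is the 2nd, so the 2nd Wednesday is the 9th — February 9, 2005.
That is not after February 22, 2005, so look at March 2005.
March 2005 starts on a Tuesday; its first Wednesday is the 2nd, so the 2nd Wednesday is the 9th — March 9, 2005.

March 9, 2005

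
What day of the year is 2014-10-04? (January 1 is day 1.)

277

Days in months before October: 31 + 28 + 31 + 30 + 31 + 30 + 31 + 31 + 30 = 273.
Plus 4 days into October → day 277.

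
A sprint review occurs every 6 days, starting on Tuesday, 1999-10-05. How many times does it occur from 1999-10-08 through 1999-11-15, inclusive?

Occurrences land 6·i days after 1999-10-05 for i = 0, 1, 2, …
1999-10-08 is 3 days after the start; 3 ÷ 6 = 0 remainder 3; since the remainder is 3, round up to i = 1. First occurrence in the window: #2 on 1999-10-11 (1×6 = 6 days in).
1999-11-15 is 41 days after the start; 41 ÷ 6 = 6 remainder 5. Last occurrence in the window: #7 on 1999-11-10.
Occurrences #2 through #7: 6 in total.

6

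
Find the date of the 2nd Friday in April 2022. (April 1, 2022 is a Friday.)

April 2022 begins on a Friday, so the first Friday is April 1.
The 2nd Friday is 1 weeks later: 1 + 7 = 8.

8 April 2022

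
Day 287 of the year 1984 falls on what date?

January has 31 days (287 − 31 = 256 remain).
February has 29 days (256 − 29 = 227 remain).
March has 31 days (227 − 31 = 196 remain).
April has 30 days (196 − 30 = 166 remain).
May has 31 days (166 − 31 = 135 remain).
June has 30 days (135 − 30 = 105 remain).
July has 31 days (105 − 31 = 74 remain).
August has 31 days (74 − 31 = 43 remain).
September has 30 days (43 − 30 = 13 remain).
13 into October → October 13.

13 October 1984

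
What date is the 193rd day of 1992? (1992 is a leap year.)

11 July 1992

January has 31 days (193 − 31 = 162 remain).
February has 29 days (162 − 29 = 133 remain).
March has 31 days (133 − 31 = 102 remain).
April has 30 days (102 − 30 = 72 remain).
May has 31 days (72 − 31 = 41 remain).
June has 30 days (41 − 30 = 11 remain).
11 into July → July 11.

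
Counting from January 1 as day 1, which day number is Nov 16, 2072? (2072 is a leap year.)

Days in months before Nov: 31 + 29 + 31 + 30 + 31 + 30 + 31 + 31 + 30 + 31 = 305.
Plus 16 days into Nov → day 321.

321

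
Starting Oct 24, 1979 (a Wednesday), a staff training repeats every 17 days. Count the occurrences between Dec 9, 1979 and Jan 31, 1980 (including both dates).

Occurrences land 17·i days after Oct 24, 1979 for i = 0, 1, 2, …
Dec 9, 1979 is 46 days after the start; 46 ÷ 17 = 2 remainder 12; since the remainder is 12, round up to i = 3. First occurrence in the window: #4 on Dec 14, 1979 (3×17 = 51 days in).
Jan 31, 1980 is 99 days after the start; 99 ÷ 17 = 5 remainder 14. Last occurrence in the window: #6 on Jan 17, 1980.
Occurrences #4 through #6: 3 in total.

3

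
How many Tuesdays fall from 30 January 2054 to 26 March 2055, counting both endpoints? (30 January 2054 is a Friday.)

60

30 January 2054 is a Friday; the first Tuesday on or after it is 3 February 2054 (4 days later).
From 3 February 2054 to 26 March 2055: 331 + 85 = 416 days (rest of 2054, to 26 March 2055 in 2055).
416 ÷ 7 = 59 full weeks with remainder 3, so 59 more Tuesdays after the first → 60.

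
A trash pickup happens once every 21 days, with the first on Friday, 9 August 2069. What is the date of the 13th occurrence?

The 13th occurrence is 12 intervals after the first: 12 × 21 = 252 days after 9 August 2069.
August has 31 days — 22 days to the end of August leaves 230.
September has 30 days (200 left).
October has 31 days (169 left).
November has 30 days (139 left).
December has 31 days (108 left).
January has 31 days (77 left).
February has 28 days (49 left).
March has 31 days (18 left).
18 days into April → 18 April 2070.

18 April 2070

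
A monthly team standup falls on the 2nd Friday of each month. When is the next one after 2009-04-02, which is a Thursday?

April 2009 starts on a Wednesday; its first Friday is the 3rd, so the 2nd Friday is the 10th — 2009-04-10.
2009-04-10 is after 2009-04-02, so that is the next one.

2009-04-10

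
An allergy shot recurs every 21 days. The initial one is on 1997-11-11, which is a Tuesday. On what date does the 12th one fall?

The 12th occurrence is 11 intervals after the first: 11 × 21 = 231 days after 1997-11-11.
November has 30 days — 19 days to the end of November leaves 212.
December has 31 days (181 left).
January has 31 days (150 left).
February has 28 days (122 left).
March has 31 days (91 left).
April has 30 days (61 left).
May has 31 days (30 left).
30 days into June → 1998-06-30.

1998-06-30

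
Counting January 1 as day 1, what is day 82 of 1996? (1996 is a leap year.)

March 22, 1996

January has 31 days (82 − 31 = 51 remain).
February has 29 days (51 − 29 = 22 remain).
22 into March → March 22.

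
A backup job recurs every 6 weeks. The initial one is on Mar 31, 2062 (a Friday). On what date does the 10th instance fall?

The 10th occurrence is 9 intervals after the first: 9 × 42 = 378 days after Mar 31, 2062.
Mar has 31 days — 0 days to the end of Mar leaves 378.
Apr has 30 days (348 left).
May has 31 days (317 left).
Jun has 30 days (287 left).
Jul has 31 days (256 left).
Aug has 31 days (225 left).
Sep has 30 days (195 left).
Oct has 31 days (164 left).
Nov has 30 days (134 left).
Dec has 31 days (103 left).
Jan has 31 days (72 left).
Feb has 28 days (44 left).
Mar has 31 days (13 left).
13 days into Apr → Apr 13, 2063.

Apr 13, 2063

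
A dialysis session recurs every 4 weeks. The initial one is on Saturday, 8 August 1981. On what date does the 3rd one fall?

The 3rd occurrence is 2 intervals after the first: 2 × 28 = 56 days after 8 August 1981.
August has 31 days — 23 days to the end of August leaves 33.
September has 30 days (3 left).
3 days into October → 3 October 1981.

3 October 1981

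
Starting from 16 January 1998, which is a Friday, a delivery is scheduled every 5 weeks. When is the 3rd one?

The 3rd occurrence is 2 intervals after the first: 2 × 35 = 70 days after 16 January 1998.
January has 31 days — 15 days to the end of January leaves 55.
February has 28 days (27 left).
27 days into March → 27 March 1998.

27 March 1998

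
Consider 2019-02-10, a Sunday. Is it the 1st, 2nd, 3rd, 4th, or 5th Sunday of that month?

2nd

Day 10 falls in week ⌈10/7⌉ of the month.
Days 1–7 hold the 1st Sunday, 8–14 the 2nd, 15–21 the 3rd, 22–28 the 4th, 29–31 the 5th.
10 is in the range for the 2nd.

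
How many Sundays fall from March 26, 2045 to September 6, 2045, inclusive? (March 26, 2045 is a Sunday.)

24

March 26, 2045 is a Sunday; the first Sunday on or after it is March 26, 2045.
From March 26, 2045 to September 6, 2045: 5 + 30 + 31 + 30 + 31 + 31 + 6 = 164 days (rest of March, April, May, June, July, August, September).
164 ÷ 7 = 23 full weeks with remainder 3, so 23 more Sundays after the first → 24.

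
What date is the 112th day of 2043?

Apr 22, 2043

Jan has 31 days (112 − 31 = 81 remain).
Feb has 28 days (81 − 28 = 53 remain).
Mar has 31 days (53 − 31 = 22 remain).
22 into Apr → Apr 22.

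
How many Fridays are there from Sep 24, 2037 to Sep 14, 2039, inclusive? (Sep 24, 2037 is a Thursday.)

103

Sep 24, 2037 is a Thursday; the first Friday on or after it is Sep 25, 2037 (1 day later).
From Sep 25, 2037 to Sep 14, 2039: 97 + 365 + 257 = 719 days (rest of 2037, 2038, to Sep 14, 2039 in 2039).
719 ÷ 7 = 102 full weeks with remainder 5, so 102 more Fridays after the first → 103.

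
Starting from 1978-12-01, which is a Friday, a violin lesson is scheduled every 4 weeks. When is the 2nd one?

1978-12-29

The 2nd occurrence is 1 interval after the first: 1 × 28 = 28 days after 1978-12-01.
28 days later is 1978-12-29.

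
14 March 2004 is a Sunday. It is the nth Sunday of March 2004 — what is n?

Day 14 falls in week ⌈14/7⌉ of the month.
Days 1–7 hold the 1st Sunday, 8–14 the 2nd, 15–21 the 3rd, 22–28 the 4th, 29–31 the 5th.
14 is in the range for the 2nd.

2nd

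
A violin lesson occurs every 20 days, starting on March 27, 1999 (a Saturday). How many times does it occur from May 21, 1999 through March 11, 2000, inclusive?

Occurrences land 20·i days after March 27, 1999 for i = 0, 1, 2, …
May 21, 1999 is 55 days after the start; 55 ÷ 20 = 2 remainder 15; since the remainder is 15, round up to i = 3. First occurrence in the window: #4 on May 26, 1999 (3×20 = 60 days in).
March 11, 2000 is 350 days after the start; 350 ÷ 20 = 17 remainder 10. Last occurrence in the window: #18 on March 1, 2000.
Occurrences #4 through #18: 15 in total.

15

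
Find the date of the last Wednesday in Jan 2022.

Jan 26, 2022

Jan 2022 begins on a Saturday, so the first Wednesday is Jan 5 (4 days later).
Jan 2022 has 31 days. Adding weeks: 5, 12, 19, 26 — the last one ≤ 31 is the 26th.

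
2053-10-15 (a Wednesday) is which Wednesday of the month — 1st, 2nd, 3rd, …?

Day 15 falls in week ⌈15/7⌉ of the month.
Days 1–7 hold the 1st Wednesday, 8–14 the 2nd, 15–21 the 3rd, 22–28 the 4th, 29–31 the 5th.
15 is in the range for the 3rd.

3rd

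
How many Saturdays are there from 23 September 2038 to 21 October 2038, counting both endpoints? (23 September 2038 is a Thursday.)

23 September 2038 is a Thursday; the first Saturday on or after it is 25 September 2038 (2 days later).
From 25 September 2038 to 21 October 2038: 5 + 21 = 26 days (rest of September, October).
26 ÷ 7 = 3 full weeks with remainder 5, so 3 more Saturdays after the first → 4.

4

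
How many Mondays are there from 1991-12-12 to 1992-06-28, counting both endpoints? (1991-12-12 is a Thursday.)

1991-12-12 is a Thursday; the first Monday on or after it is 1991-12-16 (4 days later).
From 1991-12-16 to 1992-06-28: 15 + 31 + 29 + 31 + 30 + 31 + 28 = 195 days (rest of December, January, February, March, April, May, June).
195 ÷ 7 = 27 full weeks with remainder 6, so 27 more Mondays after the first → 28.

28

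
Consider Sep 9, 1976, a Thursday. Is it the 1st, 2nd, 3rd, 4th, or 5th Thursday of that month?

2nd

Day 9 falls in week ⌈9/7⌉ of the month.
Days 1–7 hold the 1st Thursday, 8–14 the 2nd, 15–21 the 3rd, 22–28 the 4th, 29–31 the 5th.
9 is in the range for the 2nd.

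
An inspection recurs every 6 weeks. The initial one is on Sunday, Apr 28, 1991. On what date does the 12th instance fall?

Aug 2, 1992

The 12th occurrence is 11 intervals after the first: 11 × 42 = 462 days after Apr 28, 1991.
Apr has 30 days — 2 days to the end of Apr leaves 460.
From end of Apr to end of 1991 is 245 days (215 left).
Jan has 31 days (184 left).
Feb has 29 days (155 left).
Mar has 31 days (124 left).
Apr has 30 days (94 left).
May has 31 days (63 left).
Jun has 30 days (33 left).
Jul has 31 days (2 left).
2 days into Aug → Aug 2, 1992.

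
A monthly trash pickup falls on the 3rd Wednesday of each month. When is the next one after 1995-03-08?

March 1995 starts on a Wednesday; its first Wednesday is the 1st, so the 3rd Wednesday is the 15th — 1995-03-15.
1995-03-15 is after 1995-03-08, so that is the next one.

1995-03-15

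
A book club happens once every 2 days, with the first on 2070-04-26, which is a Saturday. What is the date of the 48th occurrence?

2070-07-29

The 48th occurrence is 47 intervals after the first: 47 × 2 = 94 days after 2070-04-26.
April has 30 days — 4 days to the end of April leaves 90.
May has 31 days (59 left).
June has 30 days (29 left).
29 days into July → 2070-07-29.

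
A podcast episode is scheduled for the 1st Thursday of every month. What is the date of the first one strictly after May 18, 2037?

May 2037 starts on a Friday, so its 1st Thursday is May 7, 2037 (6 days in).
That is not after May 18, 2037, so look at Jun 2037.
Jun 2037 starts on a Monday, so its 1st Thursday is Jun 4, 2037 (3 days in).

Jun 4, 2037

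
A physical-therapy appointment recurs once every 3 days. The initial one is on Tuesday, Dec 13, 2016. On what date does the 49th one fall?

May 6, 2017

The 49th occurrence is 48 intervals after the first: 48 × 3 = 144 days after Dec 13, 2016.
Dec has 31 days — 18 days to the end of Dec leaves 126.
Jan has 31 days (95 left).
Feb has 28 days (67 left).
Mar has 31 days (36 left).
Apr has 30 days (6 left).
6 days into May → May 6, 2017.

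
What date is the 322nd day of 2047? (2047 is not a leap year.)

November 18, 2047

January has 31 days (322 − 31 = 291 remain).
February has 28 days (291 − 28 = 263 remain).
March has 31 days (263 − 31 = 232 remain).
April has 30 days (232 − 30 = 202 remain).
May has 31 days (202 − 31 = 171 remain).
June has 30 days (171 − 30 = 141 remain).
July has 31 days (141 − 31 = 110 remain).
August has 31 days (110 − 31 = 79 remain).
September has 30 days (79 − 30 = 49 remain).
October has 31 days (49 − 31 = 18 remain).
18 into November → November 18.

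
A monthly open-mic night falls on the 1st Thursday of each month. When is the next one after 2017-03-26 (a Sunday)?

March 2017 starts on a Wednesday, so its 1st Thursday is 2017-03-02 (1 day in).
That is not after 2017-03-26, so look at April 2017.
April 2017 starts on a Saturday, so its 1st Thursday is 2017-04-06 (5 days in).

2017-04-06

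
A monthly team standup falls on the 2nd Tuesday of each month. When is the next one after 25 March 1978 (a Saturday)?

March 1978 starts on a Wednesday; its first Tuesday is the 7th, so the 2nd Tuesday is the 14th — 14 March 1978.
That is not after 25 March 1978, so look at April 1978.
April 1978 starts on a Saturday; its first Tuesday is the 4th, so the 2nd Tuesday is the 11th — 11 April 1978.

11 April 1978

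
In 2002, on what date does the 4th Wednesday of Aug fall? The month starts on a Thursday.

Aug 28, 2002

Aug 2002 begins on a Thursday, so the first Wednesday is Aug 7 (6 days later).
The 4th Wednesday is 3 weeks later: 7 + 21 = 28.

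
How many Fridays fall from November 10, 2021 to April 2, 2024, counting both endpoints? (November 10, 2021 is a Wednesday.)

125

November 10, 2021 is a Wednesday; the first Friday on or after it is November 12, 2021 (2 days later).
From November 12, 2021 to April 2, 2024: 49 + 365 + 365 + 93 = 872 days (rest of 2021, 2022, 2023, to April 2, 2024 in 2024).
872 ÷ 7 = 124 full weeks with remainder 4, so 124 more Fridays after the first → 125.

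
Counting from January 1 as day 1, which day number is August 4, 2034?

Days in months before August: 31 + 28 + 31 + 30 + 31 + 30 + 31 = 212.
Plus 4 days into August → day 216.

216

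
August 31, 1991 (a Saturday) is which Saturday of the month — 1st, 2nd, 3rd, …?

Day 31 falls in week ⌈31/7⌉ of the month.
Days 1–7 hold the 1st Saturday, 8–14 the 2nd, 15–21 the 3rd, 22–28 the 4th, 29–31 the 5th.
31 is in the range for the 5th.

5th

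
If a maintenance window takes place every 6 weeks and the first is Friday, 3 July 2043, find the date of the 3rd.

The 3rd occurrence is 2 intervals after the first: 2 × 42 = 84 days after 3 July 2043.
July has 31 days — 28 days to the end of July leaves 56.
August has 31 days (25 left).
25 days into September → 25 September 2043.

25 September 2043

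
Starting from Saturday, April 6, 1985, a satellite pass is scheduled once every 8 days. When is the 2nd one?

April 14, 1985

The 2nd occurrence is 1 interval after the first: 1 × 8 = 8 days after April 6, 1985.
8 days later is April 14, 1985.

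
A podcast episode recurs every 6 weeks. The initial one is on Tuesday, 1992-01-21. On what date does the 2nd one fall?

1992-03-03

The 2nd occurrence is 1 interval after the first: 1 × 42 = 42 days after 1992-01-21.
January has 31 days — 10 days to the end of January leaves 32.
February has 29 days (3 left).
3 days into March → 1992-03-03.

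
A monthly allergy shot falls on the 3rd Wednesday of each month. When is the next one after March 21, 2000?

March 2000 starts on a Wednesday; its first Wednesday is the 1st, so the 3rd Wednesday is the 15th — March 15, 2000.
That is not after March 21, 2000, so look at April 2000.
April 2000 starts on a Saturday; its first Wednesday is the 5th, so the 3rd Wednesday is the 19th — April 19, 2000.

April 19, 2000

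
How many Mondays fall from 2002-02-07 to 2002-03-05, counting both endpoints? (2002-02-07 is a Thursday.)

2002-02-07 is a Thursday; the first Monday on or after it is 2002-02-11 (4 days later).
From 2002-02-11 to 2002-03-05: 17 + 5 = 22 days (rest of February, March).
22 ÷ 7 = 3 full weeks with remainder 1, so 3 more Mondays after the first → 4.

4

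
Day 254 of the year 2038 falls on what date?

January has 31 days (254 − 31 = 223 remain).
February has 28 days (223 − 28 = 195 remain).
March has 31 days (195 − 31 = 164 remain).
April has 30 days (164 − 30 = 134 remain).
May has 31 days (134 − 31 = 103 remain).
June has 30 days (103 − 30 = 73 remain).
July has 31 days (73 − 31 = 42 remain).
August has 31 days (42 − 31 = 11 remain).
11 into September → September 11.

September 11, 2038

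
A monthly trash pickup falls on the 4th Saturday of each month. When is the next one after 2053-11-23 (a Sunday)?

2053-12-27

November 2053 starts on a Saturday; its first Saturday is the 1st, so the 4th Saturday is the 22nd — 2053-11-22.
That is not after 2053-11-23, so look at December 2053.
December 2053 starts on a Monday; its first Saturday is the 6th, so the 4th Saturday is the 27th — 2053-12-27.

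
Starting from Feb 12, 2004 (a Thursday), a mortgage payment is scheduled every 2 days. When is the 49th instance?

The 49th occurrence is 48 intervals after the first: 48 × 2 = 96 days after Feb 12, 2004.
Feb has 29 days — 17 days to the end of Feb leaves 79.
Mar has 31 days (48 left).
Apr has 30 days (18 left).
18 days into May → May 18, 2004.

May 18, 2004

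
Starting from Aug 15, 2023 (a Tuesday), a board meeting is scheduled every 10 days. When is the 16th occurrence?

Jan 12, 2024

The 16th occurrence is 15 intervals after the first: 15 × 10 = 150 days after Aug 15, 2023.
Aug has 31 days — 16 days to the end of Aug leaves 134.
Sep has 30 days (104 left).
Oct has 31 days (73 left).
Nov has 30 days (43 left).
Dec has 31 days (12 left).
12 days into Jan → Jan 12, 2024.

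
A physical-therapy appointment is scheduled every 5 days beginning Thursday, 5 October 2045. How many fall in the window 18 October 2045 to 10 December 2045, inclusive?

Occurrences land 5·i days after 5 October 2045 for i = 0, 1, 2, …
18 October 2045 is 13 days after the start; 13 ÷ 5 = 2 remainder 3; since the remainder is 3, round up to i = 3. First occurrence in the window: #4 on 20 October 2045 (3×5 = 15 days in).
10 December 2045 is 66 days after the start; 66 ÷ 5 = 13 remainder 1. Last occurrence in the window: #14 on 9 December 2045.
Occurrences #4 through #14: 11 in total.

11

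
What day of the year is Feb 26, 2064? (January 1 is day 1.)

Days in months before Feb: 31 = 31.
Plus 26 days into Feb → day 57.

57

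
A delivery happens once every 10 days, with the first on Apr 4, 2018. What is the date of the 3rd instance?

Apr 24, 2018

The 3rd occurrence is 2 intervals after the first: 2 × 10 = 20 days after Apr 4, 2018.
20 days later is Apr 24, 2018.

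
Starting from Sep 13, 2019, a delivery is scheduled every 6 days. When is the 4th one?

Oct 1, 2019

The 4th occurrence is 3 intervals after the first: 3 × 6 = 18 days after Sep 13, 2019.
Sep has 30 days — 17 days to the end of Sep leaves 1.
1 day into Oct → Oct 1, 2019.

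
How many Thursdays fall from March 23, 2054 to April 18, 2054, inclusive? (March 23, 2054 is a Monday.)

4

March 23, 2054 is a Monday; the first Thursday on or after it is March 26, 2054 (3 days later).
From March 26, 2054 to April 18, 2054: 5 + 18 = 23 days (rest of March, April).
23 ÷ 7 = 3 full weeks with remainder 2, so 3 more Thursdays after the first → 4.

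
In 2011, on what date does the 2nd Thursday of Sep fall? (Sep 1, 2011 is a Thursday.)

Sep 8, 2011

Sep 2011 begins on a Thursday, so the first Thursday is Sep 1.
The 2nd Thursday is 1 weeks later: 1 + 7 = 8.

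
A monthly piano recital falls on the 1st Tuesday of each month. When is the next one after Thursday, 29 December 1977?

December 1977 starts on a Thursday, so its 1st Tuesday is 6 December 1977 (5 days in).
That is not after 29 December 1977, so look at January 1978.
January 1978 starts on a Sunday, so its 1st Tuesday is 3 January 1978 (2 days in).

3 January 1978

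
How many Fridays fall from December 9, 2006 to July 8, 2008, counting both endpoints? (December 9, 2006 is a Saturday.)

82

December 9, 2006 is a Saturday; the first Friday on or after it is December 15, 2006 (6 days later).
From December 15, 2006 to July 8, 2008: 16 + 365 + 190 = 571 days (rest of 2006, 2007, to July 8, 2008 in 2008).
571 ÷ 7 = 81 full weeks with remainder 4, so 81 more Fridays after the first → 82.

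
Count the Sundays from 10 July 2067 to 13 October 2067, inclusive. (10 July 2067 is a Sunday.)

10 July 2067 is a Sunday; the first Sunday on or after it is 10 July 2067.
From 10 July 2067 to 13 October 2067: 21 + 31 + 30 + 13 = 95 days (rest of July, August, September, October).
95 ÷ 7 = 13 full weeks with remainder 4, so 13 more Sundays after the first → 14.

14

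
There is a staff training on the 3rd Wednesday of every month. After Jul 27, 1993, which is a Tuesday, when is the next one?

Jul 1993 starts on a Thursday; its first Wednesday is the 7th, so the 3rd Wednesday is the 21st — Jul 21, 1993.
That is not after Jul 27, 1993, so look at Aug 1993.
Aug 1993 starts on a Sunday; its first Wednesday is the 4th, so the 3rd Wednesday is the 18th — Aug 18, 1993.

Aug 18, 1993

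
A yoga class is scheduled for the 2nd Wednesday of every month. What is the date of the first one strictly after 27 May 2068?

May 2068 starts on a Tuesday; its first Wednesday is the 2nd, so the 2nd Wednesday is the 9th — 9 May 2068.
That is not after 27 May 2068, so look at June 2068.
June 2068 starts on a Friday; its first Wednesday is the 6th, so the 2nd Wednesday is the 13th — 13 June 2068.

13 June 2068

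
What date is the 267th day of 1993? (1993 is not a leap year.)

Sep 24, 1993

Jan has 31 days (267 − 31 = 236 remain).
Feb has 28 days (236 − 28 = 208 remain).
Mar has 31 days (208 − 31 = 177 remain).
Apr has 30 days (177 − 30 = 147 remain).
May has 31 days (147 − 31 = 116 remain).
Jun has 30 days (116 − 30 = 86 remain).
Jul has 31 days (86 − 31 = 55 remain).
Aug has 31 days (55 − 31 = 24 remain).
24 into Sep → Sep 24.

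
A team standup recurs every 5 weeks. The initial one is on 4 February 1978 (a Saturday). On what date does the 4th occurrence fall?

The 4th occurrence is 3 intervals after the first: 3 × 35 = 105 days after 4 February 1978.
February has 28 days — 24 days to the end of February leaves 81.
March has 31 days (50 left).
April has 30 days (20 left).
20 days into May → 20 May 1978.

20 May 1978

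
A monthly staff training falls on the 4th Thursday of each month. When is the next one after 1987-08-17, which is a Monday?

August 1987 starts on a Saturday; its first Thursday is the 6th, so the 4th Thursday is the 27th — 1987-08-27.
1987-08-27 is after 1987-08-17, so that is the next one.

1987-08-27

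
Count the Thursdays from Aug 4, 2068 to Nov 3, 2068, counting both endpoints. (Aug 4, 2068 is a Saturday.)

Aug 4, 2068 is a Saturday; the first Thursday on or after it is Aug 9, 2068 (5 days later).
From Aug 9, 2068 to Nov 3, 2068: 22 + 30 + 31 + 3 = 86 days (rest of Aug, Sep, Oct, Nov).
86 ÷ 7 = 12 full weeks with remainder 2, so 12 more Thursdays after the first → 13.

13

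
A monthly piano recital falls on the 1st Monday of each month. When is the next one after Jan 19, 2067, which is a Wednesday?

Jan 2067 starts on a Saturday, so its 1st Monday is Jan 3, 2067 (2 days in).
That is not after Jan 19, 2067, so look at Feb 2067.
Feb 2067 starts on a Tuesday, so its 1st Monday is Feb 7, 2067 (6 days in).

Feb 7, 2067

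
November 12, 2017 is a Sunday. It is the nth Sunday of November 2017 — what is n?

Day 12 falls in week ⌈12/7⌉ of the month.
Days 1–7 hold the 1st Sunday, 8–14 the 2nd, 15–21 the 3rd, 22–28 the 4th, 29–31 the 5th.
12 is in the range for the 2nd.

2nd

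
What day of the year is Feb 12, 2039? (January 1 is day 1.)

43

Days in months before Feb: 31 = 31.
Plus 12 days into Feb → day 43.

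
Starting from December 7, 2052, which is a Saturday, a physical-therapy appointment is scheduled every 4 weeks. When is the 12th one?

October 11, 2053

The 12th occurrence is 11 intervals after the first: 11 × 28 = 308 days after December 7, 2052.
December has 31 days — 24 days to the end of December leaves 284.
January has 31 days (253 left).
February has 28 days (225 left).
March has 31 days (194 left).
April has 30 days (164 left).
May has 31 days (133 left).
June has 30 days (103 left).
July has 31 days (72 left).
August has 31 days (41 left).
September has 30 days (11 left).
11 days into October → October 11, 2053.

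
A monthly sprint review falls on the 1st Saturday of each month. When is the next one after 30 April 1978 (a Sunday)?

April 1978 starts on a Saturday, so its 1st Saturday is 1 April 1978.
That is not after 30 April 1978, so look at May 1978.
May 1978 starts on a Monday, so its 1st Saturday is 6 May 1978 (5 days in).

6 May 1978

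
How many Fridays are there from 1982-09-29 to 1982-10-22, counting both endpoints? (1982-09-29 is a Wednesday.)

4

1982-09-29 is a Wednesday; the first Friday on or after it is 1982-10-01 (2 days later).
From 1982-10-01 to 1982-10-22 is 22 − 1 = 21 days.
21 ÷ 7 = 3 full weeks with remainder 0, so 3 more Fridays after the first → 4.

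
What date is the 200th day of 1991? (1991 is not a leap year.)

Jul 19, 1991

Jan has 31 days (200 − 31 = 169 remain).
Feb has 28 days (169 − 28 = 141 remain).
Mar has 31 days (141 − 31 = 110 remain).
Apr has 30 days (110 − 30 = 80 remain).
May has 31 days (80 − 31 = 49 remain).
Jun has 30 days (49 − 30 = 19 remain).
19 into Jul → Jul 19.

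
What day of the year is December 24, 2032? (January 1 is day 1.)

Days in months before December: 31 + 29 + 31 + 30 + 31 + 30 + 31 + 31 + 30 + 31 + 30 = 335.
Plus 24 days into December → day 359.

359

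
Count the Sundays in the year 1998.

Jan 1, 1998 is a Thursday; the first Sunday on or after it is Jan 4, 1998 (3 days later).
From Jan 4, 1998 to Dec 31, 1998: 27 + 28 + 31 + 30 + 31 + 30 + 31 + 31 + 30 + 31 + 30 + 31 = 361 days (rest of Jan, Feb, Mar, Apr, May, Jun, Jul, Aug, Sep, Oct, Nov, Dec).
361 ÷ 7 = 51 full weeks with remainder 4, so 51 more Sundays after the first → 52.

52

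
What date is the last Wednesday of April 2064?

The first Wednesday of April 2064 is April 2.
April 2064 has 30 days. Adding weeks: 2, 9, 16, 23, 30 — the last one ≤ 30 is the 30th.

2064-04-30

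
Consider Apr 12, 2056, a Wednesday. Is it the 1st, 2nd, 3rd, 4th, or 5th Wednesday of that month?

2nd

Day 12 falls in week ⌈12/7⌉ of the month.
Days 1–7 hold the 1st Wednesday, 8–14 the 2nd, 15–21 the 3rd, 22–28 the 4th, 29–31 the 5th.
12 is in the range for the 2nd.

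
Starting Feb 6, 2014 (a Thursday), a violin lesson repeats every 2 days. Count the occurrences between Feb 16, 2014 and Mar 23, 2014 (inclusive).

Occurrences land 2·i days after Feb 6, 2014 for i = 0, 1, 2, …
Feb 16, 2014 is 10 days after the start; 10 ÷ 2 = 5 remainder 0. First occurrence in the window: #6 on Feb 16, 2014 (5×2 = 10 days in).
Mar 23, 2014 is 45 days after the start; 45 ÷ 2 = 22 remainder 1. Last occurrence in the window: #23 on Mar 22, 2014.
Occurrences #6 through #23: 18 in total.

18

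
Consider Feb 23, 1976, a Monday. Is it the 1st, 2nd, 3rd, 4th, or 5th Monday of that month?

4th

Day 23 falls in week ⌈23/7⌉ of the month.
Days 1–7 hold the 1st Monday, 8–14 the 2nd, 15–21 the 3rd, 22–28 the 4th, 29–31 the 5th.
23 is in the range for the 4th.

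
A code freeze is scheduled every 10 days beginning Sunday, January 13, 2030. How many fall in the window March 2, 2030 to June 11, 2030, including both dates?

10

Occurrences land 10·i days after January 13, 2030 for i = 0, 1, 2, …
March 2, 2030 is 48 days after the start; 48 ÷ 10 = 4 remainder 8; since the remainder is 8, round up to i = 5. First occurrence in the window: #6 on March 4, 2030 (5×10 = 50 days in).
June 11, 2030 is 149 days after the start; 149 ÷ 10 = 14 remainder 9. Last occurrence in the window: #15 on June 2, 2030.
Occurrences #6 through #15: 10 in total.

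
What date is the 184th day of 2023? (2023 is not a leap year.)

January has 31 days (184 − 31 = 153 remain).
February has 28 days (153 − 28 = 125 remain).
March has 31 days (125 − 31 = 94 remain).
April has 30 days (94 − 30 = 64 remain).
May has 31 days (64 − 31 = 33 remain).
June has 30 days (33 − 30 = 3 remain).
3 into July → July 3.

3 July 2023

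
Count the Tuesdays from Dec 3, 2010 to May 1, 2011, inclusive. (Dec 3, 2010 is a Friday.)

Dec 3, 2010 is a Friday; the first Tuesday on or after it is Dec 7, 2010 (4 days later).
From Dec 7, 2010 to May 1, 2011: 24 + 31 + 28 + 31 + 30 + 1 = 145 days (rest of Dec, Jan, Feb, Mar, Apr, May).
145 ÷ 7 = 20 full weeks with remainder 5, so 20 more Tuesdays after the first → 21.

21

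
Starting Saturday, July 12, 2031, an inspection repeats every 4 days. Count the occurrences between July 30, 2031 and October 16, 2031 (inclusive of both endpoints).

Occurrences land 4·i days after July 12, 2031 for i = 0, 1, 2, …
July 30, 2031 is 18 days after the start; 18 ÷ 4 = 4 remainder 2; since the remainder is 2, round up to i = 5. First occurrence in the window: #6 on August 1, 2031 (5×4 = 20 days in).
October 16, 2031 is 96 days after the start; 96 ÷ 4 = 24 remainder 0. Last occurrence in the window: #25 on October 16, 2031.
Occurrences #6 through #25: 20 in total.

20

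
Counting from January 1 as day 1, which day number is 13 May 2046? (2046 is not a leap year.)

133

Days in months before May: 31 + 28 + 31 + 30 = 120.
Plus 13 days into May → day 133.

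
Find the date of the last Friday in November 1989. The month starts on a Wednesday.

24 November 1989

November 1989 begins on a Wednesday, so the first Friday is November 3 (2 days later).
November 1989 has 30 days. Adding weeks: 3, 10, 17, 24 — the last one ≤ 30 is the 24th.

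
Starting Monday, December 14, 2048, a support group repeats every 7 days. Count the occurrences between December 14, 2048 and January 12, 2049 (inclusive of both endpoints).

5

Occurrences land 7·i days after December 14, 2048 for i = 0, 1, 2, …
The window opens on the start date, so the first occurrence inside is #1 on December 14, 2048.
January 12, 2049 is 29 days after the start; 29 ÷ 7 = 4 remainder 1. Last occurrence in the window: #5 on January 11, 2049.
Occurrences #1 through #5: 5 in total.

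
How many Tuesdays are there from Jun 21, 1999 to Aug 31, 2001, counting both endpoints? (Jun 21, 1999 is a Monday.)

Jun 21, 1999 is a Monday; the first Tuesday on or after it is Jun 22, 1999 (1 day later).
From Jun 22, 1999 to Aug 31, 2001: 192 + 366 + 243 = 801 days (rest of 1999, 2000, to Aug 31, 2001 in 2001).
801 ÷ 7 = 114 full weeks with remainder 3, so 114 more Tuesdays after the first → 115.

115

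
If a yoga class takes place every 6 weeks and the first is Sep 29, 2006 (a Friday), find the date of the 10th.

Oct 12, 2007

The 10th occurrence is 9 intervals after the first: 9 × 42 = 378 days after Sep 29, 2006.
Sep has 30 days — 1 day to the end of Sep leaves 377.
Oct has 31 days (346 left).
Nov has 30 days (316 left).
Dec has 31 days (285 left).
Jan has 31 days (254 left).
Feb has 28 days (226 left).
Mar has 31 days (195 left).
Apr has 30 days (165 left).
May has 31 days (134 left).
Jun has 30 days (104 left).
Jul has 31 days (73 left).
Aug has 31 days (42 left).
Sep has 30 days (12 left).
12 days into Oct → Oct 12, 2007.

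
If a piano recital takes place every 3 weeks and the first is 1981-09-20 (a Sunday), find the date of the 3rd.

1981-11-01

The 3rd occurrence is 2 intervals after the first: 2 × 21 = 42 days after 1981-09-20.
September has 30 days — 10 days to the end of September leaves 32.
October has 31 days (1 left).
1 day into November → 1981-11-01.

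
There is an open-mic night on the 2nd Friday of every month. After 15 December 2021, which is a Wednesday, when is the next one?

December 2021 starts on a Wednesday; its first Friday is the 3rd, so the 2nd Friday is the 10th — 10 December 2021.
That is not after 15 December 2021, so look at January 2022.
January 2022 starts on a Saturday; its first Friday is the 7th, so the 2nd Friday is the 14th — 14 January 2022.

14 January 2022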